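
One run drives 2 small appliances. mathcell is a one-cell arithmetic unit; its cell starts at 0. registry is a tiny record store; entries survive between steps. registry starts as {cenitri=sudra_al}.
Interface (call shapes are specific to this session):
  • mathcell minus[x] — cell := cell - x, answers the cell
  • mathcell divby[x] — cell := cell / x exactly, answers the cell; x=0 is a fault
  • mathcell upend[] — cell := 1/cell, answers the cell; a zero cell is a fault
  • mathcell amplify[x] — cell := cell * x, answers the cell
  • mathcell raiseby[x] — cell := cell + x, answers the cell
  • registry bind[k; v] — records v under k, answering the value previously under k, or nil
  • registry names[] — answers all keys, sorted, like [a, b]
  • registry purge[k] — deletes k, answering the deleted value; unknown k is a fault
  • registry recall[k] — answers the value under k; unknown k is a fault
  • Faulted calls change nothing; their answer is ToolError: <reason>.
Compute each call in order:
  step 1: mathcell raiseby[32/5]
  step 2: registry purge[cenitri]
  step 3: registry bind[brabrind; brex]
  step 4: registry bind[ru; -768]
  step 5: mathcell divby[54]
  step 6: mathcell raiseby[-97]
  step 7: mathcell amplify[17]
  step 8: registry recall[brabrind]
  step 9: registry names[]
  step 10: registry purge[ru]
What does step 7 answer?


Answer: -222343/135

Derivation:
CALL mathcell raiseby[x: 32/5]
RET  32/5
CALL registry purge[k: cenitri]
RET  sudra_al
CALL registry bind[k: brabrind; v: brex]
RET  nil
CALL registry bind[k: ru; v: -768]
RET  nil
CALL mathcell divby[x: 54]
RET  16/135
CALL mathcell raiseby[x: -97]
RET  -13079/135
CALL mathcell amplify[x: 17]
RET  -222343/135
CALL registry recall[k: brabrind]
RET  brex
CALL registry names[]
RET  [brabrind, ru]
CALL registry purge[k: ru]
RET  -768


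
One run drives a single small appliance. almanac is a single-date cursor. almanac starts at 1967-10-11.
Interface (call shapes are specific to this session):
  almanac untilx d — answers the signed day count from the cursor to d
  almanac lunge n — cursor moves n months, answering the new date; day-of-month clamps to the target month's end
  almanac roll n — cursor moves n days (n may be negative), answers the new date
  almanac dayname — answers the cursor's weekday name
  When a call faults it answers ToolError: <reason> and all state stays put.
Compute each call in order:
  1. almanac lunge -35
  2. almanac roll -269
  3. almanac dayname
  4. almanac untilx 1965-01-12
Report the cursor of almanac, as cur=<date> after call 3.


Answer: cur=1964-02-16

Derivation:
> almanac lunge n→-35
[out] 1964-11-11
> almanac roll n→-269
[out] 1964-02-16
> almanac dayname
[out] Sunday
> almanac untilx d→1965-01-12
[out] 331


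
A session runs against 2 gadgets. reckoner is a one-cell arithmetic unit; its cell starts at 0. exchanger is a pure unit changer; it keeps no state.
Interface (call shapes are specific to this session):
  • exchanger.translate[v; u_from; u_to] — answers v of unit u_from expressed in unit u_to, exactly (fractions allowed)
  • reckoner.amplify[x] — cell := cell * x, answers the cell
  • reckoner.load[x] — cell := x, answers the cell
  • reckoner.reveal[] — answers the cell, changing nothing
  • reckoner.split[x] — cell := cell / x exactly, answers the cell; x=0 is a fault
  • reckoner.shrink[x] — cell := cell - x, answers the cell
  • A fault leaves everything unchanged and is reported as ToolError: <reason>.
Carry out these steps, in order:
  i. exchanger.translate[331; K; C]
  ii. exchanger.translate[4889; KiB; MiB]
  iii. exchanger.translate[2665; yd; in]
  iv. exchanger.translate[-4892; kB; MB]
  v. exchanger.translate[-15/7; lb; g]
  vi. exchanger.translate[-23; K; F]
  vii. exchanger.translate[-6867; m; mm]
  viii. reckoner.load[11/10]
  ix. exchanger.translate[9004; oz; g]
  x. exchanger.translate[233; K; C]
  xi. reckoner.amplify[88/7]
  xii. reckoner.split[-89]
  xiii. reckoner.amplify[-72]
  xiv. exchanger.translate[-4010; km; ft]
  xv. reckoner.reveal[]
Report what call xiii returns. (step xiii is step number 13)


·→ exchanger.translate(v=331, u_from=K, u_to=C)
·← 1157/20
·→ exchanger.translate(v=4889, u_from=KiB, u_to=MiB)
·← 4889/1024
·→ exchanger.translate(v=2665, u_from=yd, u_to=in)
·← 95940
·→ exchanger.translate(v=-4892, u_from=kB, u_to=MB)
·← -1223/250
·→ exchanger.translate(v=-15/7, u_from=lb, u_to=g)
·← -19439673/20000
·→ exchanger.translate(v=-23, u_from=K, u_to=F)
·← -50107/100
·→ exchanger.translate(v=-6867, u_from=m, u_to=mm)
·← -6867000
·→ reckoner.load(x=11/10)
·← 11/10
·→ exchanger.translate(v=9004, u_from=oz, u_to=g)
·← 102103642487/400000
·→ exchanger.translate(v=233, u_from=K, u_to=C)
·← -803/20
·→ reckoner.amplify(x=88/7)
·← 484/35
·→ reckoner.split(x=-89)
·← -484/3115
·→ reckoner.amplify(x=-72)
·← 34848/3115
·→ exchanger.translate(v=-4010, u_from=km, u_to=ft)
·← -5012500000/381
·→ reckoner.reveal()
·← 34848/3115

Answer: 34848/3115


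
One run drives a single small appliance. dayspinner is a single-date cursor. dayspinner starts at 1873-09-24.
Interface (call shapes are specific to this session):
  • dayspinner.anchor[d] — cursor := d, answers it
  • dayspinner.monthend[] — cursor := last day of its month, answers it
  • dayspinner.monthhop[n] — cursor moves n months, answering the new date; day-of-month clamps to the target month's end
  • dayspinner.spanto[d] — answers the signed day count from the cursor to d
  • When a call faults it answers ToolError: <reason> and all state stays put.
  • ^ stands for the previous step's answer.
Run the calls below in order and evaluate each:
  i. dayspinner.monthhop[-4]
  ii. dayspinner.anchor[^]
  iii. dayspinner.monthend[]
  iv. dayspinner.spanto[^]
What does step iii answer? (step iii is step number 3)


Answer: 1873-05-31

Derivation:
-- 1. dayspinner.monthhop(n=-4) => 1873-05-24
-- 2. dayspinner.anchor(d=^) => 1873-05-24
-- 3. dayspinner.monthend() => 1873-05-31
-- 4. dayspinner.spanto(d=^) => 0


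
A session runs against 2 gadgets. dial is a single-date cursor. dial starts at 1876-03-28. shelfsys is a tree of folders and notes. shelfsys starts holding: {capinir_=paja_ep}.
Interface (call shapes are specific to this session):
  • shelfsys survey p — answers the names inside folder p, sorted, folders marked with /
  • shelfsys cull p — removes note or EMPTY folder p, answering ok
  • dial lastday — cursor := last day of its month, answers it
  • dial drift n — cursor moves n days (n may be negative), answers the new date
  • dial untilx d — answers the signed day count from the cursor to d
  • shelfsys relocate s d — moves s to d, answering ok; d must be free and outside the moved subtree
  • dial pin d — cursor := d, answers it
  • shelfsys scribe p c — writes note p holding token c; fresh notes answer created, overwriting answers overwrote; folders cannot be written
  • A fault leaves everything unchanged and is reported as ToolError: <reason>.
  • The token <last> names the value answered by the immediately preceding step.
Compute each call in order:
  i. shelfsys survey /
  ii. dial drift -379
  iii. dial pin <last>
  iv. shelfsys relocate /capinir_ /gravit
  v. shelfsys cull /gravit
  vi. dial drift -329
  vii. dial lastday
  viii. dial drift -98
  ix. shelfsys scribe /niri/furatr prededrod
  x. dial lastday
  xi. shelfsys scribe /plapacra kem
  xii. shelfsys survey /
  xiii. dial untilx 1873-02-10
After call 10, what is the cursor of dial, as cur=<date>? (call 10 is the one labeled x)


Answer: cur=1874-01-31

Derivation:
CALL shelfsys survey[p='/']
RET  [capinir_]
CALL dial drift[n='-379']
RET  1875-03-15
CALL dial pin[d='<last>']
RET  1875-03-15
CALL shelfsys relocate[s='/capinir_'; d='/gravit']
RET  ok
CALL shelfsys cull[p='/gravit']
RET  ok
CALL dial drift[n='-329']
RET  1874-04-20
CALL dial lastday[]
RET  1874-04-30
CALL dial drift[n='-98']
RET  1874-01-22
CALL shelfsys scribe[p='/niri/furatr'; c='prededrod']
RET  ToolError: no parent
CALL dial lastday[]
RET  1874-01-31
CALL shelfsys scribe[p='/plapacra'; c='kem']
RET  created
CALL shelfsys survey[p='/']
RET  [plapacra]
CALL dial untilx[d='1873-02-10']
RET  -355


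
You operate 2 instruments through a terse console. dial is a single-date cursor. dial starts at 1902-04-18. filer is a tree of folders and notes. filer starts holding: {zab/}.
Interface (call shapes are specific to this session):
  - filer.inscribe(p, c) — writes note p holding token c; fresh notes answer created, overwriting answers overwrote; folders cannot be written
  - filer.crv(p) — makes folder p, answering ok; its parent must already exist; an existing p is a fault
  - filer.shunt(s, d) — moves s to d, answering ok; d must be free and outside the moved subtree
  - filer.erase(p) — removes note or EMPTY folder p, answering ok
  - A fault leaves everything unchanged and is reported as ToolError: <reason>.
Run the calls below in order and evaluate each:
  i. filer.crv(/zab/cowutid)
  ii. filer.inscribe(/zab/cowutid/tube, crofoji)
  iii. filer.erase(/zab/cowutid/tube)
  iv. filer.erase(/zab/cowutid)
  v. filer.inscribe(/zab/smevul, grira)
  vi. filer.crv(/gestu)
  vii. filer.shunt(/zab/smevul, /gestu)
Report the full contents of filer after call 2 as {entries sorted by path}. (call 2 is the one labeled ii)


Answer: {zab/, zab/cowutid/, zab/cowutid/tube=crofoji}

Derivation:
-- filer.crv(/zab/cowutid) : ok
-- filer.inscribe(/zab/cowutid/tube, crofoji) : created
-- filer.erase(/zab/cowutid/tube) : ok
-- filer.erase(/zab/cowutid) : ok
-- filer.inscribe(/zab/smevul, grira) : created
-- filer.crv(/gestu) : ok
-- filer.shunt(/zab/smevul, /gestu) : ToolError: exists


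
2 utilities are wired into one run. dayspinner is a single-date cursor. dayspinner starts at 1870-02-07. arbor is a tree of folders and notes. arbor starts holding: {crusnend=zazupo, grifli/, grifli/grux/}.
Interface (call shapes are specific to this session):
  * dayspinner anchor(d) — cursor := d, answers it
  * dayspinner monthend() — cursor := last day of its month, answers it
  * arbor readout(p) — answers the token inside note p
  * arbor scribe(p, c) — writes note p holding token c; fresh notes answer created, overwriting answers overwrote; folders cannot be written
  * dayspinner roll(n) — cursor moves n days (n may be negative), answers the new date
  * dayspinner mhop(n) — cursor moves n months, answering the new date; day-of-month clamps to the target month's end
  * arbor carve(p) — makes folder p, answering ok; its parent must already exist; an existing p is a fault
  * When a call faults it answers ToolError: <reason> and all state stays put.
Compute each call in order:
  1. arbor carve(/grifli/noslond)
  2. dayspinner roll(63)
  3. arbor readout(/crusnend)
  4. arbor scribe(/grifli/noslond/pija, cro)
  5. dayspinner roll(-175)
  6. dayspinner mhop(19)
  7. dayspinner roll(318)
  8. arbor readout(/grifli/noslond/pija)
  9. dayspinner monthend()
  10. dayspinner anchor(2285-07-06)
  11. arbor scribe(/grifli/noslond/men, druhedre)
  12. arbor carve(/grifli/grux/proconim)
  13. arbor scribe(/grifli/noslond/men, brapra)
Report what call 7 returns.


! 1. arbor carve(p=/grifli/noslond) ~> ok
! 2. dayspinner roll(n=63) ~> 1870-04-11
! 3. arbor readout(p=/crusnend) ~> zazupo
! 4. arbor scribe(p=/grifli/noslond/pija, c=cro) ~> created
! 5. dayspinner roll(n=-175) ~> 1869-10-18
! 6. dayspinner mhop(n=19) ~> 1871-05-18
! 7. dayspinner roll(n=318) ~> 1872-03-31
! 8. arbor readout(p=/grifli/noslond/pija) ~> cro
! 9. dayspinner monthend() ~> 1872-03-31
! 10. dayspinner anchor(d=2285-07-06) ~> 2285-07-06
! 11. arbor scribe(p=/grifli/noslond/men, c=druhedre) ~> created
! 12. arbor carve(p=/grifli/grux/proconim) ~> ok
! 13. arbor scribe(p=/grifli/noslond/men, c=brapra) ~> overwrote

Answer: 1872-03-31


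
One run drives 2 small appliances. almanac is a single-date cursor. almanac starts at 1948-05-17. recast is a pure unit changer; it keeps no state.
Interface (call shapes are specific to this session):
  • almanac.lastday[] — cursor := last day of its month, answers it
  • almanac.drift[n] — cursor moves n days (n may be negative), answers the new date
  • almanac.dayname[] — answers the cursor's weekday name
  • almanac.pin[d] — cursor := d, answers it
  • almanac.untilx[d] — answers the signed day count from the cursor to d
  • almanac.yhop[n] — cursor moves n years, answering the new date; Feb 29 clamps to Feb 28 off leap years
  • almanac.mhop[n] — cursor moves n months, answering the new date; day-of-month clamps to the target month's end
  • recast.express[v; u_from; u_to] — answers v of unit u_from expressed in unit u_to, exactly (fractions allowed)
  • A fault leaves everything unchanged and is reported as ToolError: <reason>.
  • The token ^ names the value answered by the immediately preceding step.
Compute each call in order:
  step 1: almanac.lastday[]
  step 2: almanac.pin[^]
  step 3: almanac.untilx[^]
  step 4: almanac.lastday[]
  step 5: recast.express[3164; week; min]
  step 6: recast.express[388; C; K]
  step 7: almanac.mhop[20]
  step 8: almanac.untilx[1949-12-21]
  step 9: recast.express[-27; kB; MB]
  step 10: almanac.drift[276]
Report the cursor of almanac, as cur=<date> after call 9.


CALL almanac.lastday[]
RET  1948-05-31
CALL almanac.pin[d='^']
RET  1948-05-31
CALL almanac.untilx[d='^']
RET  0
CALL almanac.lastday[]
RET  1948-05-31
CALL recast.express[v='3164'; u_from='week'; u_to='min']
RET  31893120
CALL recast.express[v='388'; u_from='C'; u_to='K']
RET  13223/20
CALL almanac.mhop[n='20']
RET  1950-01-31
CALL almanac.untilx[d='1949-12-21']
RET  -41
CALL recast.express[v='-27'; u_from='kB'; u_to='MB']
RET  -27/1000
CALL almanac.drift[n='276']
RET  1950-11-03

Answer: cur=1950-01-31


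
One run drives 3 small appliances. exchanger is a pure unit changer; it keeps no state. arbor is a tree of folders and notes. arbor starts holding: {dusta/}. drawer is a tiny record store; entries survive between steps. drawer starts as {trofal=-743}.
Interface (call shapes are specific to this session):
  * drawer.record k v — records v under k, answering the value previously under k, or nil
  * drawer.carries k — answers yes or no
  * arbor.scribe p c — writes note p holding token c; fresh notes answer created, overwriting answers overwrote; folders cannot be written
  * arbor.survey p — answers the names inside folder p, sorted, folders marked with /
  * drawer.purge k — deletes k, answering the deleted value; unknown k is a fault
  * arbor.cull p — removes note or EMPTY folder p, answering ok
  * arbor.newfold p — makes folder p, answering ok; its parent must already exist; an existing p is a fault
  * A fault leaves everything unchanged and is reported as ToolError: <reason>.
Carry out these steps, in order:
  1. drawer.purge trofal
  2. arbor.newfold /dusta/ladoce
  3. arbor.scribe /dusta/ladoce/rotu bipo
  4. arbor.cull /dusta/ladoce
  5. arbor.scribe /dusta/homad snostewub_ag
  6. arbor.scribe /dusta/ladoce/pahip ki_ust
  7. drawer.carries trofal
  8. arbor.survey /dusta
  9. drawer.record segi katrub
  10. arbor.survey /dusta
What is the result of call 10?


Answer: [homad, ladoce/]

Derivation:
Now I run drawer.purge using trofal, → -743.
Next I call arbor.newfold using /dusta/ladoce, which returns ok.
Next I call arbor.scribe using /dusta/ladoce/rotu, bipo, and get created.
I use arbor.cull using /dusta/ladoce, and observe ToolError: not empty.
I call arbor.scribe using /dusta/homad, snostewub_ag, → created.
I invoke arbor.scribe using /dusta/ladoce/pahip, ki_ust, — result: created.
I call drawer.carries using trofal, — result: no.
Using arbor.survey using /dusta, — result: [homad, ladoce/].
I try drawer.record using segi, katrub, and get nil.
Now I run arbor.survey using /dusta, and get [homad, ladoce/].


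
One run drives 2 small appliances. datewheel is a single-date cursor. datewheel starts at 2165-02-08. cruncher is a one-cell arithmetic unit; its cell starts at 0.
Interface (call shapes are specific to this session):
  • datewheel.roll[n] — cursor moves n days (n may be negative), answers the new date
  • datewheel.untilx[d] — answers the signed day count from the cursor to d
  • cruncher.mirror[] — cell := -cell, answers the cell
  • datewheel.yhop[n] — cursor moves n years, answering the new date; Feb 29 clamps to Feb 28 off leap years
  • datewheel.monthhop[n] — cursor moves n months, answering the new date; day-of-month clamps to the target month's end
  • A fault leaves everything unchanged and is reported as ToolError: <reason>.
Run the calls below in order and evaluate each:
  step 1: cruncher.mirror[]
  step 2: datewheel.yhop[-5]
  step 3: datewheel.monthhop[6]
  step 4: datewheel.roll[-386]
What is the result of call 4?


~$ cruncher.mirror
= 0
~$ datewheel.yhop -5
= 2160-02-08
~$ datewheel.monthhop 6
= 2160-08-08
~$ datewheel.roll -386
= 2159-07-19

Answer: 2159-07-19


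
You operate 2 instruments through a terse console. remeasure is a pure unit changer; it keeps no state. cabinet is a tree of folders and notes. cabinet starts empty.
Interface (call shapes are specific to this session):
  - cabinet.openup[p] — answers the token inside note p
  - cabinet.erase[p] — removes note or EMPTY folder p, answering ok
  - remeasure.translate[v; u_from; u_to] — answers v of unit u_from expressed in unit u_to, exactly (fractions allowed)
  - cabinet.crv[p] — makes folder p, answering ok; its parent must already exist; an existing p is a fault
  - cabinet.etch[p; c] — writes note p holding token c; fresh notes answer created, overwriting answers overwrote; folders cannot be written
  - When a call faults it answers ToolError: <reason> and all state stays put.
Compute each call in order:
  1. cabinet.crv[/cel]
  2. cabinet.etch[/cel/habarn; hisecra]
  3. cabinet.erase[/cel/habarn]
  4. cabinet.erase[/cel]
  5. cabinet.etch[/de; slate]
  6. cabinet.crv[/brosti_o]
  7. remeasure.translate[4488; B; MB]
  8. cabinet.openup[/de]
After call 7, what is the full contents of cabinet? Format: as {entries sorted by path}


Act: crv[/cel]
Obs: ok
Act: etch[/cel/habarn; hisecra]
Obs: created
Act: erase[/cel/habarn]
Obs: ok
Act: erase[/cel]
Obs: ok
Act: etch[/de; slate]
Obs: created
Act: crv[/brosti_o]
Obs: ok
Act: translate[4488; B; MB]
Obs: 561/125000
Act: openup[/de]
Obs: slate

Answer: {brosti_o/, de=slate}


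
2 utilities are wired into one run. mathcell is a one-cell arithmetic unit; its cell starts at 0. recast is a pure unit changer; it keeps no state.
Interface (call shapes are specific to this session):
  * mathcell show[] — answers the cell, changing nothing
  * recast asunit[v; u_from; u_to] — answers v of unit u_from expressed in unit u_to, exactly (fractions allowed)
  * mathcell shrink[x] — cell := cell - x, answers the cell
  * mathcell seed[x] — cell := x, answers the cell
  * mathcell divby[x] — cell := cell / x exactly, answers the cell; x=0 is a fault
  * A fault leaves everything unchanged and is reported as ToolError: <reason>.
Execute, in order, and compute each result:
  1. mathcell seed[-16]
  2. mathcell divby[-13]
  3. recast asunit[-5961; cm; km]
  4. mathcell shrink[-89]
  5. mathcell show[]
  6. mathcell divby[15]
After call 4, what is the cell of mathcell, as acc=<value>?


Answer: acc=1173/13

Derivation:
Act: mathcell seed[x: -16]
Obs: -16
Act: mathcell divby[x: -13]
Obs: 16/13
Act: recast asunit[v: -5961; u_from: cm; u_to: km]
Obs: -5961/100000
Act: mathcell shrink[x: -89]
Obs: 1173/13
Act: mathcell show[]
Obs: 1173/13
Act: mathcell divby[x: 15]
Obs: 391/65


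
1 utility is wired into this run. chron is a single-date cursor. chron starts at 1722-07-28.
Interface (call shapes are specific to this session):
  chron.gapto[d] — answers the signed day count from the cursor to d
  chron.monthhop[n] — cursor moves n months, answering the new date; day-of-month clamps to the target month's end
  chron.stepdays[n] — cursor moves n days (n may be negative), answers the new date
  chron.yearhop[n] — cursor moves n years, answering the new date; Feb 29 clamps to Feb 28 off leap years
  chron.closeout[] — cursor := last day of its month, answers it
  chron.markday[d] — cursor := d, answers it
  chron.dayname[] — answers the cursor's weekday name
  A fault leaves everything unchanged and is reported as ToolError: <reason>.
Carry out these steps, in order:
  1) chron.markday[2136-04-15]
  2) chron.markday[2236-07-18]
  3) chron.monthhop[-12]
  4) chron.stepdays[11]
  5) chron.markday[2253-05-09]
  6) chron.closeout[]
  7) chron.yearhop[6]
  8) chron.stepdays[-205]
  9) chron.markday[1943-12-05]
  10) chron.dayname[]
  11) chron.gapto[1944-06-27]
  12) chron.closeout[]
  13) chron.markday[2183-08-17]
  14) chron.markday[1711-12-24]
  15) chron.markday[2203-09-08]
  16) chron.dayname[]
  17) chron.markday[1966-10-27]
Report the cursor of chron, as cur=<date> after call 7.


Step: chron.markday[d: 2136-04-15]
Result: 2136-04-15
Step: chron.markday[d: 2236-07-18]
Result: 2236-07-18
Step: chron.monthhop[n: -12]
Result: 2235-07-18
Step: chron.stepdays[n: 11]
Result: 2235-07-29
Step: chron.markday[d: 2253-05-09]
Result: 2253-05-09
Step: chron.closeout[]
Result: 2253-05-31
Step: chron.yearhop[n: 6]
Result: 2259-05-31
Step: chron.stepdays[n: -205]
Result: 2258-11-07
Step: chron.markday[d: 1943-12-05]
Result: 1943-12-05
Step: chron.dayname[]
Result: Sunday
Step: chron.gapto[d: 1944-06-27]
Result: 205
Step: chron.closeout[]
Result: 1943-12-31
Step: chron.markday[d: 2183-08-17]
Result: 2183-08-17
Step: chron.markday[d: 1711-12-24]
Result: 1711-12-24
Step: chron.markday[d: 2203-09-08]
Result: 2203-09-08
Step: chron.dayname[]
Result: Thursday
Step: chron.markday[d: 1966-10-27]
Result: 1966-10-27

Answer: cur=2259-05-31


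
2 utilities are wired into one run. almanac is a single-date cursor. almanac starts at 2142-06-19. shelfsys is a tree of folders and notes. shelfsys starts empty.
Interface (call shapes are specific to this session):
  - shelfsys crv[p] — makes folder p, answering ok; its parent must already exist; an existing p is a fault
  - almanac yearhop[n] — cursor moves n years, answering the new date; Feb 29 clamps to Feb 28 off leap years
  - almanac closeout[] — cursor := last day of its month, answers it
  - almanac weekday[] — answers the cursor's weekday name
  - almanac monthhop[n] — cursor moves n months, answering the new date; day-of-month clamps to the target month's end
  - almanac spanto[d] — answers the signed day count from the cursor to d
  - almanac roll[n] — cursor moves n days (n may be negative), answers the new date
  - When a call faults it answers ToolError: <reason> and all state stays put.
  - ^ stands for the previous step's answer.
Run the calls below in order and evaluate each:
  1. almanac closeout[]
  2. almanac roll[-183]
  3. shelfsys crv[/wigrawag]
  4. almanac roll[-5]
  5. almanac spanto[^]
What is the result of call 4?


CALL almanac closeout[]
RET  2142-06-30
CALL almanac roll[n='-183']
RET  2141-12-29
CALL shelfsys crv[p='/wigrawag']
RET  ok
CALL almanac roll[n='-5']
RET  2141-12-24
CALL almanac spanto[d='^']
RET  0

Answer: 2141-12-24


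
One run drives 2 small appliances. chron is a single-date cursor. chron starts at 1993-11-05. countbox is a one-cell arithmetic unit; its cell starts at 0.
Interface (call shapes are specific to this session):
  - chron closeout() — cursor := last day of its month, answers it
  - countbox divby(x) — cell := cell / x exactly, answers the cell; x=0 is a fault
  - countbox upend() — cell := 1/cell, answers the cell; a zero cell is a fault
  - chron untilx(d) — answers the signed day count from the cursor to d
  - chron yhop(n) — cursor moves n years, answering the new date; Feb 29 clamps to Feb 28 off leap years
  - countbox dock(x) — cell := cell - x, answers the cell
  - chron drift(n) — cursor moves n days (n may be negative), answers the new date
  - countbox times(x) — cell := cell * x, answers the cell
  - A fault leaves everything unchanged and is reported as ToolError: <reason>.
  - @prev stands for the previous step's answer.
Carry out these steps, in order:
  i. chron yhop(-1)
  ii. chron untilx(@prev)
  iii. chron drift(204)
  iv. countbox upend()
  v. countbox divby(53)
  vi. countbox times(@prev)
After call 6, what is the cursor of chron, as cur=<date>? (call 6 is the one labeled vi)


Answer: cur=1993-05-28

Derivation:
·→ chron yhop(n→-1)
·← 1992-11-05
·→ chron untilx(d→@prev)
·← 0
·→ chron drift(n→204)
·← 1993-05-28
·→ countbox upend()
·← ToolError: reciprocal of zero
·→ countbox divby(x→53)
·← 0
·→ countbox times(x→@prev)
·← 0


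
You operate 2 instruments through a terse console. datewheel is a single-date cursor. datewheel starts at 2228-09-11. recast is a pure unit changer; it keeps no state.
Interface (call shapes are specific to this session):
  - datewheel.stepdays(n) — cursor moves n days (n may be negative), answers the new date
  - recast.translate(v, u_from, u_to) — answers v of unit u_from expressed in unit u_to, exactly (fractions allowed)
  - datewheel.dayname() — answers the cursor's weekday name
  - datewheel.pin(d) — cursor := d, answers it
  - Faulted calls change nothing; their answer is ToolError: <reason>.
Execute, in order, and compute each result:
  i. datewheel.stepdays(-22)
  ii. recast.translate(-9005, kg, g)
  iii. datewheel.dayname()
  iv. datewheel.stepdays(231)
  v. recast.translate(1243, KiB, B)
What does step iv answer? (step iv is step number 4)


# datewheel.stepdays(n→-22) -> 2228-08-20
# recast.translate(v→-9005, u_from→kg, u_to→g) -> -9005000
# datewheel.dayname() -> Wednesday
# datewheel.stepdays(n→231) -> 2229-04-08
# recast.translate(v→1243, u_from→KiB, u_to→B) -> 1272832

Answer: 2229-04-08


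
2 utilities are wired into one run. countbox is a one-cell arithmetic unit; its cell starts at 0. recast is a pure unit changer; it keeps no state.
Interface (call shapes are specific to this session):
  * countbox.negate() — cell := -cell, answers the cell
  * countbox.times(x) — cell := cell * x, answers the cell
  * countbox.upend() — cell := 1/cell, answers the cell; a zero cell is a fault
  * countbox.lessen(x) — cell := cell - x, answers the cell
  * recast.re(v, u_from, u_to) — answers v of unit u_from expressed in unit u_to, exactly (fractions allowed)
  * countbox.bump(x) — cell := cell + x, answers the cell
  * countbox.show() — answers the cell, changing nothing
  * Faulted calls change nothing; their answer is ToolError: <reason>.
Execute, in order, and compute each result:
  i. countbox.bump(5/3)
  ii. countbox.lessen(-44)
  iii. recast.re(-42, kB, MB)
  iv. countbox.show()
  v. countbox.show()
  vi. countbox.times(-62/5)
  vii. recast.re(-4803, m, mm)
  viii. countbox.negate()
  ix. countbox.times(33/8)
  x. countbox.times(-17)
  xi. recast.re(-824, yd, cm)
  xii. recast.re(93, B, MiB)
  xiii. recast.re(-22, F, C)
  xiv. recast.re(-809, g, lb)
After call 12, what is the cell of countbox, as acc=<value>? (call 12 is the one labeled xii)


Answer: acc=-794189/20

Derivation:
I run bump on x='5/3', yielding 5/3.
I use lessen on x='-44', and observe 137/3.
Now I run re on v='-42', u_from='kB', u_to='MB', giving -21/500.
I try show(), — result: 137/3.
I run show(), and see 137/3.
I run times on x='-62/5', → -8494/15.
Now I run re on v='-4803', u_from='m', u_to='mm', → -4803000.
Now I run negate, and get 8494/15.
I run times on x='33/8', yielding 46717/20.
I try times on x='-17', and observe -794189/20.
Invoking re on v='-824', u_from='yd', u_to='cm', and observe -1883664/25.
I run re on v='93', u_from='B', u_to='MiB', giving 93/1048576.
Invoking re on v='-22', u_from='F', u_to='C', → -30.
I call re on v='-809', u_from='g', u_to='lb', — result: -80900000/45359237.


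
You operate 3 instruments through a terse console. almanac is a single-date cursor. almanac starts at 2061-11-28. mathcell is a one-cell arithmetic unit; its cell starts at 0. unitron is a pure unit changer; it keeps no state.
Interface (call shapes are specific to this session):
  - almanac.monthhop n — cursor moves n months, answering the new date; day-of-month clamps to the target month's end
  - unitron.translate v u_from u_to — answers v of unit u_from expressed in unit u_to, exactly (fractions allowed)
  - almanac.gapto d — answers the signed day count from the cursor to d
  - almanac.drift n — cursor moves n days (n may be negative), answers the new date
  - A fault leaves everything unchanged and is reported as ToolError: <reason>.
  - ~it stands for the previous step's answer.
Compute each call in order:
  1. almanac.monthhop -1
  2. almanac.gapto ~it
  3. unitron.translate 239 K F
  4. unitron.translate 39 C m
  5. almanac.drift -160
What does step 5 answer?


CALL monthhop[n→-1]
RET  2061-10-28
CALL gapto[d→~it]
RET  0
CALL translate[v→239; u_from→K; u_to→F]
RET  -2947/100
CALL translate[v→39; u_from→C; u_to→m]
RET  ToolError: incompatible units
CALL drift[n→-160]
RET  2061-05-21

Answer: 2061-05-21


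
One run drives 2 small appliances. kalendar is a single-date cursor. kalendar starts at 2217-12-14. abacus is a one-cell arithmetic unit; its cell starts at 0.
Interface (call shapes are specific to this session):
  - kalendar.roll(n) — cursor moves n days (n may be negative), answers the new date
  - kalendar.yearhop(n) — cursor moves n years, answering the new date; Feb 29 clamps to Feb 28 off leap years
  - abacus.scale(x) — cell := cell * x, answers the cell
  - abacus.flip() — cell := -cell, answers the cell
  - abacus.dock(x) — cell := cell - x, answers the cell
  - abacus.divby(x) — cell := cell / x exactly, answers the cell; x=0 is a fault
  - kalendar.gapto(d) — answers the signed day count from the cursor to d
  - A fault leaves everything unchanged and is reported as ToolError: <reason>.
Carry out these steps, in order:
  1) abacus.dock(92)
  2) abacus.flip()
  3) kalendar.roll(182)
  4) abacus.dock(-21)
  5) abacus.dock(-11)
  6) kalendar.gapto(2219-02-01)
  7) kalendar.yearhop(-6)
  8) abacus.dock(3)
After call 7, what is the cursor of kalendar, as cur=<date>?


Do: abacus.dock[x=92]
See: -92
Do: abacus.flip[]
See: 92
Do: kalendar.roll[n=182]
See: 2218-06-14
Do: abacus.dock[x=-21]
See: 113
Do: abacus.dock[x=-11]
See: 124
Do: kalendar.gapto[d=2219-02-01]
See: 232
Do: kalendar.yearhop[n=-6]
See: 2212-06-14
Do: abacus.dock[x=3]
See: 121

Answer: cur=2212-06-14


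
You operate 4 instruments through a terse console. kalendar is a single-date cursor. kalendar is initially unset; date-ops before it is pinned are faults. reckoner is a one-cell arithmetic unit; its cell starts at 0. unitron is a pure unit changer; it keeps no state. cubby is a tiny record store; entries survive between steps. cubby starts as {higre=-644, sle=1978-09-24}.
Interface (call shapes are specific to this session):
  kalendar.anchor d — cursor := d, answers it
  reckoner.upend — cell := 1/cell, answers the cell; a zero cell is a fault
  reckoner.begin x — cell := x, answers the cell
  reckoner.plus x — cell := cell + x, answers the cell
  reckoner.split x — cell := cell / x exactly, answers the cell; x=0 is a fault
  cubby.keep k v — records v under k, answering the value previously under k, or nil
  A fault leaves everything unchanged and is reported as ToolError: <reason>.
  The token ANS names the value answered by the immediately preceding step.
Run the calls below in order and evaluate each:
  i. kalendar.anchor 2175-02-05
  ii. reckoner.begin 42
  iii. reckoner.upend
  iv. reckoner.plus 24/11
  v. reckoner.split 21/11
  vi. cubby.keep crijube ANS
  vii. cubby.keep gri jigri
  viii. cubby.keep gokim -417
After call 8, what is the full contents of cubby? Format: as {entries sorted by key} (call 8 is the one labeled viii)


Answer: {crijube=1019/882, gokim=-417, gri=jigri, higre=-644, sle=1978-09-24}

Derivation:
CALL anchor[2175-02-05]
RET  2175-02-05
CALL begin[42]
RET  42
CALL upend[]
RET  1/42
CALL plus[24/11]
RET  1019/462
CALL split[21/11]
RET  1019/882
CALL keep[crijube; ANS]
RET  nil
CALL keep[gri; jigri]
RET  nil
CALL keep[gokim; -417]
RET  nil


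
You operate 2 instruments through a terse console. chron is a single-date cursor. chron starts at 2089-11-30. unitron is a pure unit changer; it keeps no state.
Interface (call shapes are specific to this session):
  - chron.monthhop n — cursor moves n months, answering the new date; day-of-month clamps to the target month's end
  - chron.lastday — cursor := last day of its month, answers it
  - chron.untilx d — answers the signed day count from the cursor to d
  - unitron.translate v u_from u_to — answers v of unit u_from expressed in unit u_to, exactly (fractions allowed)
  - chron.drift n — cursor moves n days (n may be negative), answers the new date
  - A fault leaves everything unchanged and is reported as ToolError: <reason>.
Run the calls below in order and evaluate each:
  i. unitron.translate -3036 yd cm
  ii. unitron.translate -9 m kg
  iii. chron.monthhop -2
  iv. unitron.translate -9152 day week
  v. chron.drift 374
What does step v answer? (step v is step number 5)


// 1. unitron.translate(-3036, yd, cm) == -6940296/25
// 2. unitron.translate(-9, m, kg) == ToolError: incompatible units
// 3. chron.monthhop(-2) == 2089-09-30
// 4. unitron.translate(-9152, day, week) == -9152/7
// 5. chron.drift(374) == 2090-10-09

Answer: 2090-10-09


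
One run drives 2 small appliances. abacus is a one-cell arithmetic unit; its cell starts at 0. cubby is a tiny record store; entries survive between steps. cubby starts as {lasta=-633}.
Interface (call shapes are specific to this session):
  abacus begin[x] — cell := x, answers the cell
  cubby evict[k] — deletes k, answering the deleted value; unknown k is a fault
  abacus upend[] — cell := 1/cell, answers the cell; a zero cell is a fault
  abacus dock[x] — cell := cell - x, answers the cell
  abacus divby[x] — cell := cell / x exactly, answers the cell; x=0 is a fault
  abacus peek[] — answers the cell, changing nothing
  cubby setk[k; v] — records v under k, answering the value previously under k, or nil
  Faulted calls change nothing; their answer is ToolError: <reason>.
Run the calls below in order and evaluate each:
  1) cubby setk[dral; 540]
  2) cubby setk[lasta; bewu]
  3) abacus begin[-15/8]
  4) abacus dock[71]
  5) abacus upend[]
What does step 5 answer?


Do: cubby setk[k='dral'; v='540']
See: nil
Do: cubby setk[k='lasta'; v='bewu']
See: -633
Do: abacus begin[x='-15/8']
See: -15/8
Do: abacus dock[x='71']
See: -583/8
Do: abacus upend[]
See: -8/583

Answer: -8/583


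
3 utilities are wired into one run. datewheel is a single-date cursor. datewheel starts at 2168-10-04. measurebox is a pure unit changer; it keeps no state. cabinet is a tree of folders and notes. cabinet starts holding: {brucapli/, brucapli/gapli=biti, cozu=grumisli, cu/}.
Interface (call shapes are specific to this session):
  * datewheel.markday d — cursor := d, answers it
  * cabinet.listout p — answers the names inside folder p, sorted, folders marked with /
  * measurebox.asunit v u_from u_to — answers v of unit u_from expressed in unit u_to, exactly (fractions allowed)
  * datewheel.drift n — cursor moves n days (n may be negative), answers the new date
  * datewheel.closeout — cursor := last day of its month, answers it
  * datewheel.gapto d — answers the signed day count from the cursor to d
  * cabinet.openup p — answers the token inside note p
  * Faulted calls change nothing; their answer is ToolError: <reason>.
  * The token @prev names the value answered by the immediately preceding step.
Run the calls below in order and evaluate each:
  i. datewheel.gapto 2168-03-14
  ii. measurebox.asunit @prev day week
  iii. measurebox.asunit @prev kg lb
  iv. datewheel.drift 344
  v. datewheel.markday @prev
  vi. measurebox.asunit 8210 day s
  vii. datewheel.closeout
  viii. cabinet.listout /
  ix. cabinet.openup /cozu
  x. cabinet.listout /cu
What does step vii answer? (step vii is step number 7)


# datewheel.gapto(d: 2168-03-14) => -204
# measurebox.asunit(v: @prev, u_from: day, u_to: week) => -204/7
# measurebox.asunit(v: @prev, u_from: kg, u_to: lb) => -20400000000/317514659
# datewheel.drift(n: 344) => 2169-09-13
# datewheel.markday(d: @prev) => 2169-09-13
# measurebox.asunit(v: 8210, u_from: day, u_to: s) => 709344000
# datewheel.closeout() => 2169-09-30
# cabinet.listout(p: /) => [brucapli/, cozu, cu/]
# cabinet.openup(p: /cozu) => grumisli
# cabinet.listout(p: /cu) => []

Answer: 2169-09-30


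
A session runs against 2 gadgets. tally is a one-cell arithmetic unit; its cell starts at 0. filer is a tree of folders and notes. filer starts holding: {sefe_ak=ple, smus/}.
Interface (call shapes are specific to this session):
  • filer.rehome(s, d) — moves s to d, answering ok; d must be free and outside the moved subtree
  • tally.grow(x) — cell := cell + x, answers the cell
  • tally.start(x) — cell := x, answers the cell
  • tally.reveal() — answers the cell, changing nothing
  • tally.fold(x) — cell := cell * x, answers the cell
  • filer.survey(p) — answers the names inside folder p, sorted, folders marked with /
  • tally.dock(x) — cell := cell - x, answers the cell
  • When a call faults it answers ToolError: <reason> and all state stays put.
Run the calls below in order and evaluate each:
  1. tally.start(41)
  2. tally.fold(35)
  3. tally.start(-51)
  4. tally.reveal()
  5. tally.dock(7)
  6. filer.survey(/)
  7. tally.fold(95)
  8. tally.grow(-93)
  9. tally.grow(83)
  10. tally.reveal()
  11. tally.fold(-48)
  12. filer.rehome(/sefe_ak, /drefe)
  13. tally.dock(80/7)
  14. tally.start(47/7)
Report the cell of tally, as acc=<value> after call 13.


→ start(x=41)
← 41
→ fold(x=35)
← 1435
→ start(x=-51)
← -51
→ reveal()
← -51
→ dock(x=7)
← -58
→ survey(p=/)
← [sefe_ak, smus/]
→ fold(x=95)
← -5510
→ grow(x=-93)
← -5603
→ grow(x=83)
← -5520
→ reveal()
← -5520
→ fold(x=-48)
← 264960
→ rehome(s=/sefe_ak, d=/drefe)
← ok
→ dock(x=80/7)
← 1854640/7
→ start(x=47/7)
← 47/7

Answer: acc=1854640/7


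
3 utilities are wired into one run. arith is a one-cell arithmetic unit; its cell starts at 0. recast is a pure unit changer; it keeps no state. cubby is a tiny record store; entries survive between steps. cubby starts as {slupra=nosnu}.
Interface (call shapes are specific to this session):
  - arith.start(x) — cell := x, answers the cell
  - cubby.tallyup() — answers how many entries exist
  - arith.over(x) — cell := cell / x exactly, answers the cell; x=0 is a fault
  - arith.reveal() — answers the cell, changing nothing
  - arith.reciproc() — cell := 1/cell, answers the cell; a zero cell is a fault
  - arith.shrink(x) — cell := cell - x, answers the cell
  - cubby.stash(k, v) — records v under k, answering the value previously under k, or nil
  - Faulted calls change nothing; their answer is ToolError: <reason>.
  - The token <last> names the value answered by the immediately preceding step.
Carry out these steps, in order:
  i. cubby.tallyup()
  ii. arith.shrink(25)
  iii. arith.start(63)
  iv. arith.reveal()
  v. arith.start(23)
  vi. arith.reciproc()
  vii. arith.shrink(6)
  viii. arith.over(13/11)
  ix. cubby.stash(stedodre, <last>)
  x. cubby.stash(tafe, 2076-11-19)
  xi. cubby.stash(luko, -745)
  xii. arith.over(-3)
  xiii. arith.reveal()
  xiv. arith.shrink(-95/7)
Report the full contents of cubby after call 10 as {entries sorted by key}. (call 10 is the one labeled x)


CALL cubby.tallyup[]
RET  1
CALL arith.shrink[x: 25]
RET  -25
CALL arith.start[x: 63]
RET  63
CALL arith.reveal[]
RET  63
CALL arith.start[x: 23]
RET  23
CALL arith.reciproc[]
RET  1/23
CALL arith.shrink[x: 6]
RET  -137/23
CALL arith.over[x: 13/11]
RET  -1507/299
CALL cubby.stash[k: stedodre; v: <last>]
RET  nil
CALL cubby.stash[k: tafe; v: 2076-11-19]
RET  nil
CALL cubby.stash[k: luko; v: -745]
RET  nil
CALL arith.over[x: -3]
RET  1507/897
CALL arith.reveal[]
RET  1507/897
CALL arith.shrink[x: -95/7]
RET  95764/6279

Answer: {slupra=nosnu, stedodre=-1507/299, tafe=2076-11-19}
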